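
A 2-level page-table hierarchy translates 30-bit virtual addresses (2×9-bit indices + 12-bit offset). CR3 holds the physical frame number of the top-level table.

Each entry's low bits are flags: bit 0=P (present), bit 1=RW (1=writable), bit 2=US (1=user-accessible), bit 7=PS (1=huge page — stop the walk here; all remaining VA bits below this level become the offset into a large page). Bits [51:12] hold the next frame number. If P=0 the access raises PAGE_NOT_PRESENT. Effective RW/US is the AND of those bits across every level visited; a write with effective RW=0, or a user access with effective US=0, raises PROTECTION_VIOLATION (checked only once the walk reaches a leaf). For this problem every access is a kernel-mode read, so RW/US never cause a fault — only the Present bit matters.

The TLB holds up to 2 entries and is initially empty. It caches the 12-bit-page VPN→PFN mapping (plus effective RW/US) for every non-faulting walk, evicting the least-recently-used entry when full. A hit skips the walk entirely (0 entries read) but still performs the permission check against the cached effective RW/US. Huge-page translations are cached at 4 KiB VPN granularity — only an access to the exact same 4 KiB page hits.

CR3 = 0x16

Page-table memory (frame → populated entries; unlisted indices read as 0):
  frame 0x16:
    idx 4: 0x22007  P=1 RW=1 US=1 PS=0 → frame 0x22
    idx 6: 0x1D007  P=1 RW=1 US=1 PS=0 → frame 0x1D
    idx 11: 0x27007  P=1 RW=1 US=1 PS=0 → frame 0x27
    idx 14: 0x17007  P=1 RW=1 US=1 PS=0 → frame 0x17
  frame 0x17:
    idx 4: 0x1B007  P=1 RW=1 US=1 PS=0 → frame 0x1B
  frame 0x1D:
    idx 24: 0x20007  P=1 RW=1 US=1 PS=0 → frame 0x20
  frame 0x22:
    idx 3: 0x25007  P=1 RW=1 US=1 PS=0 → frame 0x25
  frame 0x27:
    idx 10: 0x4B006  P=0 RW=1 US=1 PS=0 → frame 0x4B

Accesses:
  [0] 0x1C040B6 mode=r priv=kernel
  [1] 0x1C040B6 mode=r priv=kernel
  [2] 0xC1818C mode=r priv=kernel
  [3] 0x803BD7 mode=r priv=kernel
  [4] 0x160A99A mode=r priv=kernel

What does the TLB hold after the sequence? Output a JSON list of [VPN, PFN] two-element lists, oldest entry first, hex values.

Trace:
#0 VA=0x1C040B6 (r,kernel):
  L0: frame=0x16 idx=14 entry=0x17007 [P=1 RW=1 US=1 PS=0]
  L1: frame=0x17 idx=4 entry=0x1B007 [P=1 RW=1 US=1 PS=0]
  ✓ 0x1B0B6  — 2 lookups
#1 VA=0x1C040B6 (r,kernel):
  TLB hit vpn=0x1C04 → PA=0x1B0B6
#2 VA=0xC1818C (r,kernel):
  L0: frame=0x16 idx=6 entry=0x1D007 [P=1 RW=1 US=1 PS=0]
  L1: frame=0x1D idx=24 entry=0x20007 [P=1 RW=1 US=1 PS=0]
  ✓ 0x2018C  — 2 lookups
#3 VA=0x803BD7 (r,kernel):
  L0: frame=0x16 idx=4 entry=0x22007 [P=1 RW=1 US=1 PS=0]
  L1: frame=0x22 idx=3 entry=0x25007 [P=1 RW=1 US=1 PS=0]
  ✓ 0x25BD7  — 2 lookups
#4 VA=0x160A99A (r,kernel):
  L0: frame=0x16 idx=11 entry=0x27007 [P=1 RW=1 US=1 PS=0]
  L1: frame=0x27 idx=10 entry=0x4B006 [P=0 RW=1 US=1 PS=0]
  → PAGE_NOT_PRESENT  (2 entries read)

TLB: [["0xC18", "0x20"], ["0x803", "0x25"]]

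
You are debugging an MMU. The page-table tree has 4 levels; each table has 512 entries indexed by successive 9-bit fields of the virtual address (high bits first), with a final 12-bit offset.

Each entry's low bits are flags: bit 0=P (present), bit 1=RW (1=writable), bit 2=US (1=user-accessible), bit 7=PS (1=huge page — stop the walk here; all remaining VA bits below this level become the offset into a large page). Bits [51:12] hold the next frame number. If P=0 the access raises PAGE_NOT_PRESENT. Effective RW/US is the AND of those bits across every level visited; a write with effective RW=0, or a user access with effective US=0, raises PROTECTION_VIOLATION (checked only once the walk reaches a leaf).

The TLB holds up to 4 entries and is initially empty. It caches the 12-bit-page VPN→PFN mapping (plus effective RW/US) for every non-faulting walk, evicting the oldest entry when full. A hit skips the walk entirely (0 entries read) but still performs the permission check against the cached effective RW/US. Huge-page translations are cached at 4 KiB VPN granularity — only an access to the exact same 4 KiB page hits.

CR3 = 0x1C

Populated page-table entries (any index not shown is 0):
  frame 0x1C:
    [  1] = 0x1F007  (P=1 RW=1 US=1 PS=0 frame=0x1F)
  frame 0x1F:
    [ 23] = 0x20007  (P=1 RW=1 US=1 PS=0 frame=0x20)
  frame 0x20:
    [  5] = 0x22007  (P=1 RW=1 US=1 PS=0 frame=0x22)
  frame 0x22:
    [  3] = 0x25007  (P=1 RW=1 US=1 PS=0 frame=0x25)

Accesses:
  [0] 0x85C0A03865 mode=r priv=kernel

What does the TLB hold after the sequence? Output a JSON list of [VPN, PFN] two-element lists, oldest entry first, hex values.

Walk each access:
#0 VA=0x85C0A03865 (r,kernel):
  L0 @0x1C[1] → 0x1F007  P=1,RW=1,US=1,PS=0
  L1 @0x1F[23] → 0x20007  P=1,RW=1,US=1,PS=0
  L2 @0x20[5] → 0x22007  P=1,RW=1,US=1,PS=0
  L3 @0x22[3] → 0x25007  P=1,RW=1,US=1,PS=0
  ⇒ phys 0x25865  [4 reads]

TLB: [["0x85C0A03", "0x25"]]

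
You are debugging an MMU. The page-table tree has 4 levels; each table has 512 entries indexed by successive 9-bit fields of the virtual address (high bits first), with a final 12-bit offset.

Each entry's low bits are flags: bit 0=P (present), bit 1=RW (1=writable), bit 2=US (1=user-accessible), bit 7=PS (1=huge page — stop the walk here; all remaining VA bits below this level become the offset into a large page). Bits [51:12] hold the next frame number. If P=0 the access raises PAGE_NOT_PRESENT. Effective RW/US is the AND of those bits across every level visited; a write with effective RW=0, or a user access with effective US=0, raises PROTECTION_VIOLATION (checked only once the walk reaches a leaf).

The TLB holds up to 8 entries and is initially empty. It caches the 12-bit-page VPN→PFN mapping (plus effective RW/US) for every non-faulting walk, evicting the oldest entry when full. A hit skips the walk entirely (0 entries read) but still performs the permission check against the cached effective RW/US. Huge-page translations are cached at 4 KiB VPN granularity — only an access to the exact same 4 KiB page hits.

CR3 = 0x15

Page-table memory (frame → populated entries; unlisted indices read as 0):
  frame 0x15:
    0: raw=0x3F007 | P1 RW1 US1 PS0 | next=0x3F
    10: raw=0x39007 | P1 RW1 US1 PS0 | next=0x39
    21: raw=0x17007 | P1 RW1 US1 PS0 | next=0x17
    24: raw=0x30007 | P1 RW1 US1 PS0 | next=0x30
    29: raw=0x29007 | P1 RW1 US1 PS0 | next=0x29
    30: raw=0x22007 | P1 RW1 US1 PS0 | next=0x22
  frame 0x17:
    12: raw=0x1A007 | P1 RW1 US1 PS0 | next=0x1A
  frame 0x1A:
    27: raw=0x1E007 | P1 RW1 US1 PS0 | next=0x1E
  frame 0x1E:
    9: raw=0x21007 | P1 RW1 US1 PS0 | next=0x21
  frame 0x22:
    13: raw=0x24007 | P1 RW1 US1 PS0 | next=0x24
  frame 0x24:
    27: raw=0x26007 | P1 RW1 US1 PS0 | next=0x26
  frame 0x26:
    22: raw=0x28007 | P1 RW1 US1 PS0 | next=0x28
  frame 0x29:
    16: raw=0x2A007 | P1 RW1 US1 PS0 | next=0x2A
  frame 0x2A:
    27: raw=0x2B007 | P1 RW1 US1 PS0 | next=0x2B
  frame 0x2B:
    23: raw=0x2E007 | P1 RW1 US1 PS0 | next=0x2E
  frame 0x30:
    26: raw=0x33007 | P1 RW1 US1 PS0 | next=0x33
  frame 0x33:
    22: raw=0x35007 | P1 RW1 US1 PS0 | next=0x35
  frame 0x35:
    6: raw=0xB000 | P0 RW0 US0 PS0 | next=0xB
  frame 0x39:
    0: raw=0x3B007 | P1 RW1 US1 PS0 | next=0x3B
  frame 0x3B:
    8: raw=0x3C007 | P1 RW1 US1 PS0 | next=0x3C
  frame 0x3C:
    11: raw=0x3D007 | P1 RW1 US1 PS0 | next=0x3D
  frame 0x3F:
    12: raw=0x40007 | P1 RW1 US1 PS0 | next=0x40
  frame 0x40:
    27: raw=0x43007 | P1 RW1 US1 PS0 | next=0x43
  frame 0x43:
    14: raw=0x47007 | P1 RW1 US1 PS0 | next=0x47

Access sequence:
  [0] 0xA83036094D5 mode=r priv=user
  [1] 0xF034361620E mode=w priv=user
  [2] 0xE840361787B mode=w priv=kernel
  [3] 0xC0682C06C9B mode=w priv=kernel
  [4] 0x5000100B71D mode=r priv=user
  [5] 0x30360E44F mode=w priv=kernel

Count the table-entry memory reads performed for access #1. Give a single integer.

Trace:
#0 VA=0xA83036094D5 (r,user):
  [0] read 0x15 idx=21: raw=0x17007 flags P=1 W=1 U=1 S=0
  [1] read 0x17 idx=12: raw=0x1A007 flags P=1 W=1 U=1 S=0
  [2] read 0x1A idx=27: raw=0x1E007 flags P=1 W=1 U=1 S=0
  [3] read 0x1E idx=9: raw=0x21007 flags P=1 W=1 U=1 S=0
  → PA=0x214D5  (4 entries read)
#1 VA=0xF034361620E (w,user):
  [0] read 0x15 idx=30: raw=0x22007 flags P=1 W=1 U=1 S=0
  [1] read 0x22 idx=13: raw=0x24007 flags P=1 W=1 U=1 S=0
  [2] read 0x24 idx=27: raw=0x26007 flags P=1 W=1 U=1 S=0
  [3] read 0x26 idx=22: raw=0x28007 flags P=1 W=1 U=1 S=0
  → PA=0x2820E  (4 entries read)
#2 VA=0xE840361787B (w,kernel):
  [0] read 0x15 idx=29: raw=0x29007 flags P=1 W=1 U=1 S=0
  [1] read 0x29 idx=16: raw=0x2A007 flags P=1 W=1 U=1 S=0
  [2] read 0x2A idx=27: raw=0x2B007 flags P=1 W=1 U=1 S=0
  [3] read 0x2B idx=23: raw=0x2E007 flags P=1 W=1 U=1 S=0
  → PA=0x2E87B  (4 entries read)
#3 VA=0xC0682C06C9B (w,kernel):
  [0] read 0x15 idx=24: raw=0x30007 flags P=1 W=1 U=1 S=0
  [1] read 0x30 idx=26: raw=0x33007 flags P=1 W=1 U=1 S=0
  [2] read 0x33 idx=22: raw=0x35007 flags P=1 W=1 U=1 S=0
  [3] read 0x35 idx=6: raw=0xB000 flags P=0 W=0 U=0 S=0
  ✗ PAGE_NOT_PRESENT  [4 reads]
#4 VA=0x5000100B71D (r,user):
  [0] read 0x15 idx=10: raw=0x39007 flags P=1 W=1 U=1 S=0
  [1] read 0x39 idx=0: raw=0x3B007 flags P=1 W=1 U=1 S=0
  [2] read 0x3B idx=8: raw=0x3C007 flags P=1 W=1 U=1 S=0
  [3] read 0x3C idx=11: raw=0x3D007 flags P=1 W=1 U=1 S=0
  → PA=0x3D71D  (4 entries read)
#5 VA=0x30360E44F (w,kernel):
  [0] read 0x15 idx=0: raw=0x3F007 flags P=1 W=1 U=1 S=0
  [1] read 0x3F idx=12: raw=0x40007 flags P=1 W=1 U=1 S=0
  [2] read 0x40 idx=27: raw=0x43007 flags P=1 W=1 U=1 S=0
  [3] read 0x43 idx=14: raw=0x47007 flags P=1 W=1 U=1 S=0
  → PA=0x4744F  (4 entries read)

Entries read for #1: 4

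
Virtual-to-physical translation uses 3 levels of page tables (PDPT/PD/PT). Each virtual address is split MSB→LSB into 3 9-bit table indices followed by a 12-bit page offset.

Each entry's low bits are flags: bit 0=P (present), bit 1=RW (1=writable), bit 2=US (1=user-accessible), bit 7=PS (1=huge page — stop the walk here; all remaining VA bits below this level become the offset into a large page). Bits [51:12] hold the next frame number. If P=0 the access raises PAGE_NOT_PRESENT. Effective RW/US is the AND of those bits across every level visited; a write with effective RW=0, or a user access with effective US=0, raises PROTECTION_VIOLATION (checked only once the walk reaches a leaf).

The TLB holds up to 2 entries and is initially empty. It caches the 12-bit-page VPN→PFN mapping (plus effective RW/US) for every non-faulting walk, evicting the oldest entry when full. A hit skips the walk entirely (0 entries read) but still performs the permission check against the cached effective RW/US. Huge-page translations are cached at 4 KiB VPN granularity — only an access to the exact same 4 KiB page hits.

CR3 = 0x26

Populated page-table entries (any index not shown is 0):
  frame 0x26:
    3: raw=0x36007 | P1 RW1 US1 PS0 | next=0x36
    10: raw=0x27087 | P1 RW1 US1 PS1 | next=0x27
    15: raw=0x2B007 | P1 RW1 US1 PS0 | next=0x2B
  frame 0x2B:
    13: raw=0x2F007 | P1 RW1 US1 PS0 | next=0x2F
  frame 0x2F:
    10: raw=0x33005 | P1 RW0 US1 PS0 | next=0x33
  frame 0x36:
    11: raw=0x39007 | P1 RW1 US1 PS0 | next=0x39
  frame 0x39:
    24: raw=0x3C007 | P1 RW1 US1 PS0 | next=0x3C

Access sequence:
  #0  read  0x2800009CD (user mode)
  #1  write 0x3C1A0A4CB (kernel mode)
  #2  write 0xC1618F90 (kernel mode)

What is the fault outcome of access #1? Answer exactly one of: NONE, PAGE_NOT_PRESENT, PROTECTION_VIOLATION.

Walk each access:
#0 VA=0x2800009CD (r,user):
  [0] read 0x26 idx=10: raw=0x27087 flags P=1 W=1 U=1 S=1
  ✓ 0x279CD (huge @L0)  — 1 lookups
#1 VA=0x3C1A0A4CB (w,kernel):
  [0] read 0x26 idx=15: raw=0x2B007 flags P=1 W=1 U=1 S=0
  [1] read 0x2B idx=13: raw=0x2F007 flags P=1 W=1 U=1 S=0
  [2] read 0x2F idx=10: raw=0x33005 flags P=1 W=0 U=1 S=0
  ✗ PROTECTION_VIOLATION  [3 reads]
#2 VA=0xC1618F90 (w,kernel):
  [0] read 0x26 idx=3: raw=0x36007 flags P=1 W=1 U=1 S=0
  [1] read 0x36 idx=11: raw=0x39007 flags P=1 W=1 U=1 S=0
  [2] read 0x39 idx=24: raw=0x3C007 flags P=1 W=1 U=1 S=0
  ✓ 0x3CF90  — 3 lookups

Access #1 fault: PROTECTION_VIOLATION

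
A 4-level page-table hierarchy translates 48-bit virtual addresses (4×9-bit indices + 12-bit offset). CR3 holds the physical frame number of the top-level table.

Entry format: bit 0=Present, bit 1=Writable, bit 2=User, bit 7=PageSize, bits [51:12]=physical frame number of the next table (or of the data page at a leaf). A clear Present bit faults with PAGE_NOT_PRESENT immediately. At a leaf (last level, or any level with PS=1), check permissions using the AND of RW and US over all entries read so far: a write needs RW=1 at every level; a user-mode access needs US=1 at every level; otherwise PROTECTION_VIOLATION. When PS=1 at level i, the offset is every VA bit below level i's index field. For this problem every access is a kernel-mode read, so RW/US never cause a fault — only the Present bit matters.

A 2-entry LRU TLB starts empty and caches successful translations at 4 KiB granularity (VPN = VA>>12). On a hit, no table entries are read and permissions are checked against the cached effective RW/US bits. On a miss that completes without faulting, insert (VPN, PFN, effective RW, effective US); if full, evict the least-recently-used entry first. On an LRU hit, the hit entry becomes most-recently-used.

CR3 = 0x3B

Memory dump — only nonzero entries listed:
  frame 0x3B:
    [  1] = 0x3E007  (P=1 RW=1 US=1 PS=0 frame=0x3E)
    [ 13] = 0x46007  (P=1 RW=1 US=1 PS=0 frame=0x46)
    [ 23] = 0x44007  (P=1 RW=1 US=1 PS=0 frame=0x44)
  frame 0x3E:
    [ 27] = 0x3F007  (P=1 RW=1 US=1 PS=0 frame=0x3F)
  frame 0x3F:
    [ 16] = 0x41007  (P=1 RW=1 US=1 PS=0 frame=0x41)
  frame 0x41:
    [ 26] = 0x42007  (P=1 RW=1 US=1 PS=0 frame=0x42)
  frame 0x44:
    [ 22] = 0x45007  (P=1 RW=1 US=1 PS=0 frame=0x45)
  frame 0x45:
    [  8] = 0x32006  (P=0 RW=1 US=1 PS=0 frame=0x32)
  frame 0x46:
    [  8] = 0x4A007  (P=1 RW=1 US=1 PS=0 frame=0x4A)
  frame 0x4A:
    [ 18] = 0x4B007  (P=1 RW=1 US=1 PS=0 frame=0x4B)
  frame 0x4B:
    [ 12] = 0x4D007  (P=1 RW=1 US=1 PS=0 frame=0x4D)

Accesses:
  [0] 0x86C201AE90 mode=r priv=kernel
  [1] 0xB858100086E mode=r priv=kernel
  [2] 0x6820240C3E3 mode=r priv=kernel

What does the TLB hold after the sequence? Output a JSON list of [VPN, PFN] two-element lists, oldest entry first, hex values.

Walk each access:
#0 VA=0x86C201AE90 (r,kernel):
  L0 @0x3B[1] → 0x3E007  P=1,RW=1,US=1,PS=0
  L1 @0x3E[27] → 0x3F007  P=1,RW=1,US=1,PS=0
  L2 @0x3F[16] → 0x41007  P=1,RW=1,US=1,PS=0
  L3 @0x41[26] → 0x42007  P=1,RW=1,US=1,PS=0
  ✓ 0x42E90  — 4 lookups
#1 VA=0xB858100086E (r,kernel):
  L0 @0x3B[23] → 0x44007  P=1,RW=1,US=1,PS=0
  L1 @0x44[22] → 0x45007  P=1,RW=1,US=1,PS=0
  L2 @0x45[8] → 0x32006  P=0,RW=1,US=1,PS=0
  ⇒ fault: PAGE_NOT_PRESENT  — 3 lookups
#2 VA=0x6820240C3E3 (r,kernel):
  L0 @0x3B[13] → 0x46007  P=1,RW=1,US=1,PS=0
  L1 @0x46[8] → 0x4A007  P=1,RW=1,US=1,PS=0
  L2 @0x4A[18] → 0x4B007  P=1,RW=1,US=1,PS=0
  L3 @0x4B[12] → 0x4D007  P=1,RW=1,US=1,PS=0
  ✓ 0x4D3E3  — 4 lookups

TLB: [["0x86C201A", "0x42"], ["0x6820240C", "0x4D"]]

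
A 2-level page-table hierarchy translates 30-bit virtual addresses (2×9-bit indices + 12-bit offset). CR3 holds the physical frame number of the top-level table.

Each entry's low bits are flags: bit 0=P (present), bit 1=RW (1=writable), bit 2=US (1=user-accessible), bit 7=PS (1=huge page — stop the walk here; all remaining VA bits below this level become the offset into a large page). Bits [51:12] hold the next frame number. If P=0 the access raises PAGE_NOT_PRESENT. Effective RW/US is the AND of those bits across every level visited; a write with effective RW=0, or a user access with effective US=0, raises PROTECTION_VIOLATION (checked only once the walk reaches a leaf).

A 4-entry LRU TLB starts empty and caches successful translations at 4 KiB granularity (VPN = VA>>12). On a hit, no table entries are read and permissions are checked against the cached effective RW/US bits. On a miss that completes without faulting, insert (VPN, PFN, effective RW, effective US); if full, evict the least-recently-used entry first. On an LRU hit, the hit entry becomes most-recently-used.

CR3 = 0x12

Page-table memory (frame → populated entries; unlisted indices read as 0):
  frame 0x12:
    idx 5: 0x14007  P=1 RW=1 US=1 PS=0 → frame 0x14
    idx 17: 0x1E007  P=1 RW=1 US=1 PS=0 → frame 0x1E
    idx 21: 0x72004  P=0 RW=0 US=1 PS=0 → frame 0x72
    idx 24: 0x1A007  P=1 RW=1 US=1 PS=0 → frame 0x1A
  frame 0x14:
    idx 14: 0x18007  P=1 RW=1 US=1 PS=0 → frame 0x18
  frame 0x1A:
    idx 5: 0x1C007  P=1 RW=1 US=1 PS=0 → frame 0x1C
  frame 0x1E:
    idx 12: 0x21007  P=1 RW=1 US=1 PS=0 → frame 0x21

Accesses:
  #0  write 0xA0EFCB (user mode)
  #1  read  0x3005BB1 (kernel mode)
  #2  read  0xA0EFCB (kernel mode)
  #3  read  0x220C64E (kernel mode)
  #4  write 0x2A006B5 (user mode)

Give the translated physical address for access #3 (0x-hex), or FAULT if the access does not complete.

Walk each access:
#0 VA=0xA0EFCB (w,user):
  L0: frame=0x12 idx=5 entry=0x14007 [P=1 RW=1 US=1 PS=0]
  L1: frame=0x14 idx=14 entry=0x18007 [P=1 RW=1 US=1 PS=0]
  → PA=0x18FCB  (2 entries read)
#1 VA=0x3005BB1 (r,kernel):
  L0: frame=0x12 idx=24 entry=0x1A007 [P=1 RW=1 US=1 PS=0]
  L1: frame=0x1A idx=5 entry=0x1C007 [P=1 RW=1 US=1 PS=0]
  → PA=0x1CBB1  (2 entries read)
#2 VA=0xA0EFCB (r,kernel):
  TLB hit vpn=0xA0E → PA=0x18FCB
#3 VA=0x220C64E (r,kernel):
  L0: frame=0x12 idx=17 entry=0x1E007 [P=1 RW=1 US=1 PS=0]
  L1: frame=0x1E idx=12 entry=0x21007 [P=1 RW=1 US=1 PS=0]
  → PA=0x2164E  (2 entries read)
#4 VA=0x2A006B5 (w,user):
  L0: frame=0x12 idx=21 entry=0x72004 [P=0 RW=0 US=1 PS=0]
  ⇒ fault: PAGE_NOT_PRESENT  — 1 lookups

Access #3 PA: 0x2164E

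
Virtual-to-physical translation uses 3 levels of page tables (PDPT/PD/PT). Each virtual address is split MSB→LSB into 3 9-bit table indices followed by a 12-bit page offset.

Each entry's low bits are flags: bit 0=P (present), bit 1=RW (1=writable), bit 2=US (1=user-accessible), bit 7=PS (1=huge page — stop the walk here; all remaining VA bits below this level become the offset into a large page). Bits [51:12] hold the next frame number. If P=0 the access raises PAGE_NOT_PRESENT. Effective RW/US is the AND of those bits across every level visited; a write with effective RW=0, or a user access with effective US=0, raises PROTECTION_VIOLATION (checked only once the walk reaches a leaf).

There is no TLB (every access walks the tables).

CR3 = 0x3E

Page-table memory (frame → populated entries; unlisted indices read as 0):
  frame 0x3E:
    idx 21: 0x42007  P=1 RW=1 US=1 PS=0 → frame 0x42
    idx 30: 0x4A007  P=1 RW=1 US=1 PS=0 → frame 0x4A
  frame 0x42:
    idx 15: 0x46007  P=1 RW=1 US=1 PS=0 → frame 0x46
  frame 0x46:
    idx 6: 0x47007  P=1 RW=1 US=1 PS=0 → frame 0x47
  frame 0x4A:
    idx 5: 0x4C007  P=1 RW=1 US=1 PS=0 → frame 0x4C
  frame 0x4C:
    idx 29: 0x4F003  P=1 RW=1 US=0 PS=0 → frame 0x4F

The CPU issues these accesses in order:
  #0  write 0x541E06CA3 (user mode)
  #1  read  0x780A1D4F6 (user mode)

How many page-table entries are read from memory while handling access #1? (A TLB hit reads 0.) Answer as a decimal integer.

Walk each access:
#0 VA=0x541E06CA3 (w,user):
  lvl0: tbl 0x3E, slot 21 ⇒ 0x42007 (P1/RW1/US1/PS0)
  lvl1: tbl 0x42, slot 15 ⇒ 0x46007 (P1/RW1/US1/PS0)
  lvl2: tbl 0x46, slot 6 ⇒ 0x47007 (P1/RW1/US1/PS0)
  → PA=0x47CA3  (3 entries read)
#1 VA=0x780A1D4F6 (r,user):
  lvl0: tbl 0x3E, slot 30 ⇒ 0x4A007 (P1/RW1/US1/PS0)
  lvl1: tbl 0x4A, slot 5 ⇒ 0x4C007 (P1/RW1/US1/PS0)
  lvl2: tbl 0x4C, slot 29 ⇒ 0x4F003 (P1/RW1/US0/PS0)
  ✗ PROTECTION_VIOLATION  [3 reads]

Entries read for #1: 3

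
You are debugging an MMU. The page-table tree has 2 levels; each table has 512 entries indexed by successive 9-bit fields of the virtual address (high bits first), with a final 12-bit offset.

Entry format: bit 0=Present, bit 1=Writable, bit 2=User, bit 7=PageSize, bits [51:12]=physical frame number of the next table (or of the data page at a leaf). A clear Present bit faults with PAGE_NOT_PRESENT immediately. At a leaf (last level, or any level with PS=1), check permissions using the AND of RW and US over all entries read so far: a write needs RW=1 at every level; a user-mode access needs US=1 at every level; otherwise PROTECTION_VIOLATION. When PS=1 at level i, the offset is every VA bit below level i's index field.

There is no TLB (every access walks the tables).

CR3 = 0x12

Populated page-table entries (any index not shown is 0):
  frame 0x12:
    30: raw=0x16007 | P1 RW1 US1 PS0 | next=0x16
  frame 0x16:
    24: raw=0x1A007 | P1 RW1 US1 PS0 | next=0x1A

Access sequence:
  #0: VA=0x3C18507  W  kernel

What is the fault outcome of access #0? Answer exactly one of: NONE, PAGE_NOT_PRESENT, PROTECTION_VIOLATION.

Per-access translation:
#0 VA=0x3C18507 (w,kernel):
  lvl0: tbl 0x12, slot 30 ⇒ 0x16007 (P1/RW1/US1/PS0)
  lvl1: tbl 0x16, slot 24 ⇒ 0x1A007 (P1/RW1/US1/PS0)
  → PA=0x1A507  (2 entries read)

Access #0 fault: NONE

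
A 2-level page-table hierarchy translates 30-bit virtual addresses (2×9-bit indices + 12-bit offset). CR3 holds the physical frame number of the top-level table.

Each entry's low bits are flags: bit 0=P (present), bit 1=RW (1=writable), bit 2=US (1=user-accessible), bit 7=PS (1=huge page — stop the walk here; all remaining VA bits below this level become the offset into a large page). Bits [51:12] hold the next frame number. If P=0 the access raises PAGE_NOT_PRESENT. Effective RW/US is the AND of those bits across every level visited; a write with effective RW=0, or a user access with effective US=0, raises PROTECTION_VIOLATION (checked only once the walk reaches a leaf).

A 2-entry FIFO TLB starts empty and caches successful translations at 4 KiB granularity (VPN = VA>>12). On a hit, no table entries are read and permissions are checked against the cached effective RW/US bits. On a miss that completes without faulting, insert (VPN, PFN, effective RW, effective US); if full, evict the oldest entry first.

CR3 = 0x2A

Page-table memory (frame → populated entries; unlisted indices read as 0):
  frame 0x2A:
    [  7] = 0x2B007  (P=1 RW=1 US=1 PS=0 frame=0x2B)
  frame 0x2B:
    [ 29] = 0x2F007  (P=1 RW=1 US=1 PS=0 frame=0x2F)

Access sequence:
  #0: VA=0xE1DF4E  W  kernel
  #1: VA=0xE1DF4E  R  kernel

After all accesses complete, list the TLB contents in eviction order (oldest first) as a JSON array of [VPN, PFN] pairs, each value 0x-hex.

Per-access translation:
#0 VA=0xE1DF4E (w,kernel):
  lvl0: tbl 0x2A, slot 7 ⇒ 0x2B007 (P1/RW1/US1/PS0)
  lvl1: tbl 0x2B, slot 29 ⇒ 0x2F007 (P1/RW1/US1/PS0)
  → PA=0x2FF4E  (2 entries read)
#1 VA=0xE1DF4E (r,kernel):
  TLB hit vpn=0xE1D → PA=0x2FF4E

TLB: [["0xE1D", "0x2F"]]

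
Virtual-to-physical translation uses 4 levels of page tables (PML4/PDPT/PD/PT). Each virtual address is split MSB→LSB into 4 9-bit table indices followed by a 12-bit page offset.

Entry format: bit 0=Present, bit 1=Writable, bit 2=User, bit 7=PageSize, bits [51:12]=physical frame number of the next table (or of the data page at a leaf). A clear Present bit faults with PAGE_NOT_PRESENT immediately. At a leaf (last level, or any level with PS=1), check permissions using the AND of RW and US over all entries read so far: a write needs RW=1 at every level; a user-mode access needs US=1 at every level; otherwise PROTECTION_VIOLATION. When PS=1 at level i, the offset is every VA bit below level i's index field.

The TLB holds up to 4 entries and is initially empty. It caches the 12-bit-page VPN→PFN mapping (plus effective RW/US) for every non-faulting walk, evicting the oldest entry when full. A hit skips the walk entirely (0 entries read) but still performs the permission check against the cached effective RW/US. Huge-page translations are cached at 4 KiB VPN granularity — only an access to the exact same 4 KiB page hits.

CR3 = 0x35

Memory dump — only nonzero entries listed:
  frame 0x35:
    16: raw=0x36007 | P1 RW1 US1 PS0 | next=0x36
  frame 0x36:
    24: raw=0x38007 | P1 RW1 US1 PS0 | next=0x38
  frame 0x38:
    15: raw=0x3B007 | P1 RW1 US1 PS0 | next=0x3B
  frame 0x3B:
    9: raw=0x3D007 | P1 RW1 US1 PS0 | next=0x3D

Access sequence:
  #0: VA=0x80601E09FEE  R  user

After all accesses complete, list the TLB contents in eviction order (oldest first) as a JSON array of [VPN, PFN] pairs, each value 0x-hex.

Walk each access:
#0 VA=0x80601E09FEE (r,user):
  L0 @0x35[16] → 0x36007  P=1,RW=1,US=1,PS=0
  L1 @0x36[24] → 0x38007  P=1,RW=1,US=1,PS=0
  L2 @0x38[15] → 0x3B007  P=1,RW=1,US=1,PS=0
  L3 @0x3B[9] → 0x3D007  P=1,RW=1,US=1,PS=0
  ✓ 0x3DFEE  — 4 lookups

TLB: [["0x80601E09", "0x3D"]]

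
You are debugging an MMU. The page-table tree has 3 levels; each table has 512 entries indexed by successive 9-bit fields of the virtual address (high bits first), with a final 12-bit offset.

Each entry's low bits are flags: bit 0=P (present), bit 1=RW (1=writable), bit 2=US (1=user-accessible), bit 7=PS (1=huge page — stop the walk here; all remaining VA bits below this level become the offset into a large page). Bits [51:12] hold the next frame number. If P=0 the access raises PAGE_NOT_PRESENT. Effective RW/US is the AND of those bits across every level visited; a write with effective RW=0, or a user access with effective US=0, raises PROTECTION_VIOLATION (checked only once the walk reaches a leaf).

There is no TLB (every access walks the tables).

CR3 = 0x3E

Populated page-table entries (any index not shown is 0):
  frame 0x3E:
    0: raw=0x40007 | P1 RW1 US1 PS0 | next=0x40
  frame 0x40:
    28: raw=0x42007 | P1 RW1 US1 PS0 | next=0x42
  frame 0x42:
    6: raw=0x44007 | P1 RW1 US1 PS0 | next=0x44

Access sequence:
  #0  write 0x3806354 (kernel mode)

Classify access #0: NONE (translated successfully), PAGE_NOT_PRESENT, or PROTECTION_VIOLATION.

Walk each access:
#0 VA=0x3806354 (w,kernel):
  lvl0: tbl 0x3E, slot 0 ⇒ 0x40007 (P1/RW1/US1/PS0)
  lvl1: tbl 0x40, slot 28 ⇒ 0x42007 (P1/RW1/US1/PS0)
  lvl2: tbl 0x42, slot 6 ⇒ 0x44007 (P1/RW1/US1/PS0)
  ✓ 0x44354  — 3 lookups

Access #0 fault: NONE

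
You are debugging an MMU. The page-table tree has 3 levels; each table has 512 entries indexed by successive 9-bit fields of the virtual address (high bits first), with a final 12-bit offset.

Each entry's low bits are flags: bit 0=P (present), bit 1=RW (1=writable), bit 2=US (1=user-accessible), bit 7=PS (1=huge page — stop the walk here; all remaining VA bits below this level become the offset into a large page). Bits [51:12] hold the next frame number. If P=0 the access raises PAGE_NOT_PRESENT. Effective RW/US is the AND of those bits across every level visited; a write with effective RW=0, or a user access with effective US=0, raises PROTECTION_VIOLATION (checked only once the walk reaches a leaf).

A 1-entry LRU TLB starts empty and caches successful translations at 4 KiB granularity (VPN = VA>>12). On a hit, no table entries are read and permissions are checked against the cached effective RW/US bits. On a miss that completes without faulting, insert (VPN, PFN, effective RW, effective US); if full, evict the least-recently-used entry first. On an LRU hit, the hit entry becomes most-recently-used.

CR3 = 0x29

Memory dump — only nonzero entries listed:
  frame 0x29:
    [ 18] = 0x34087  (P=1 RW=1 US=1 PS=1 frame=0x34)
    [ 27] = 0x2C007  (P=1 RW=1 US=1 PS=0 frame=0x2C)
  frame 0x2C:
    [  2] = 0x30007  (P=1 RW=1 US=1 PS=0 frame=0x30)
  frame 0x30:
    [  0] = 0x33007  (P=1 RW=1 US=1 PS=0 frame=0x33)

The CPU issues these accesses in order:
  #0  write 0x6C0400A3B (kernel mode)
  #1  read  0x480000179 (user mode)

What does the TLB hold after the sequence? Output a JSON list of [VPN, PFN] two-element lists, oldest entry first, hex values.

Walk each access:
#0 VA=0x6C0400A3B (w,kernel):
  [0] read 0x29 idx=27: raw=0x2C007 flags P=1 W=1 U=1 S=0
  [1] read 0x2C idx=2: raw=0x30007 flags P=1 W=1 U=1 S=0
  [2] read 0x30 idx=0: raw=0x33007 flags P=1 W=1 U=1 S=0
  ⇒ phys 0x33A3B  [3 reads]
#1 VA=0x480000179 (r,user):
  [0] read 0x29 idx=18: raw=0x34087 flags P=1 W=1 U=1 S=1
  ⇒ phys 0x34179 (huge @L0)  [1 reads]

TLB: [["0x480000", "0x34"]]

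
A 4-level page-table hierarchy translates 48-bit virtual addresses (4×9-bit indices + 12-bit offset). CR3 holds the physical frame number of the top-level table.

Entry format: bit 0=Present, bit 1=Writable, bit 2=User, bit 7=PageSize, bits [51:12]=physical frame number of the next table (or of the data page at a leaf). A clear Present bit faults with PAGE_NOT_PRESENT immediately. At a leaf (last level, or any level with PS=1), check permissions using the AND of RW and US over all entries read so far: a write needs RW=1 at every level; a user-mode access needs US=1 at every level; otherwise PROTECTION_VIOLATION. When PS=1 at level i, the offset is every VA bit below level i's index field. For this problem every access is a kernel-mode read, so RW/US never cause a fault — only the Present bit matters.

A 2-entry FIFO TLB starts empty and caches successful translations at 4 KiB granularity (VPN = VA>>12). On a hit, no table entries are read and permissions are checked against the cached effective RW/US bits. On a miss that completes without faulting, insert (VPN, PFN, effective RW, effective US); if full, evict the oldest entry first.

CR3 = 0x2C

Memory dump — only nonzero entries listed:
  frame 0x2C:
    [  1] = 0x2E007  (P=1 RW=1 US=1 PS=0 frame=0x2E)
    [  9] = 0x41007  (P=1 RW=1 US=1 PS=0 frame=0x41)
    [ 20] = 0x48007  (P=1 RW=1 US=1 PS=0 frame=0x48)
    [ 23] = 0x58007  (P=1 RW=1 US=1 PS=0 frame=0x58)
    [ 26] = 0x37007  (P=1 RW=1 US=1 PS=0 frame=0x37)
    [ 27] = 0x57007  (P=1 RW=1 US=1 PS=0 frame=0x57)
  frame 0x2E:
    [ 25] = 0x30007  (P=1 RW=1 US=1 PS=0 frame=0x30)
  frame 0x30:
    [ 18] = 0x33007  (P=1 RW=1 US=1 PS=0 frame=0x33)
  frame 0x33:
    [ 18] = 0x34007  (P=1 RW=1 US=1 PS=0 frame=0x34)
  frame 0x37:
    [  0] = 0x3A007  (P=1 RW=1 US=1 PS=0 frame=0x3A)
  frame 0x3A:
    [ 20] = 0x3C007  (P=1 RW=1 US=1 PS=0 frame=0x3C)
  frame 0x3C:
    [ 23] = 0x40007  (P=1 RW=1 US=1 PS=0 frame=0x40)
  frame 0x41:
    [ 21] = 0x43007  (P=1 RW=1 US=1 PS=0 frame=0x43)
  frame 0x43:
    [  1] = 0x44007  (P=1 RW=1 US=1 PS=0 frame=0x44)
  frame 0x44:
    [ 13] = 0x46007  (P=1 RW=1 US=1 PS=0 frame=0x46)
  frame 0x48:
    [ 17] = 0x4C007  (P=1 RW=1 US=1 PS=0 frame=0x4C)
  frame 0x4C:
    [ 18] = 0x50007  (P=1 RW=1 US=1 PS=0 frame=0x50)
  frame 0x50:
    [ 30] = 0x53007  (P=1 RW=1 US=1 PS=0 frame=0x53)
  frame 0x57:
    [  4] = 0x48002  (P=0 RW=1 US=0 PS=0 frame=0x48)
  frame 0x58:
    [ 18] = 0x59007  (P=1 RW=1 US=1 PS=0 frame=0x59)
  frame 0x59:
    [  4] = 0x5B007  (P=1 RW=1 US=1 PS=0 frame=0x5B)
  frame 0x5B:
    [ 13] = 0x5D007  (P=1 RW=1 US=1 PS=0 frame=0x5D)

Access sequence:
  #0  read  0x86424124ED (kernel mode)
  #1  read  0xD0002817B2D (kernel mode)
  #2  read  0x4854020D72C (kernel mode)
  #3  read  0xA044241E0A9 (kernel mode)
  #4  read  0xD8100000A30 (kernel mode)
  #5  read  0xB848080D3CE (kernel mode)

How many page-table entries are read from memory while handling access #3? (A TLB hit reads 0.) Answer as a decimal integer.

Trace:
#0 VA=0x86424124ED (r,kernel):
  L0: frame=0x2C idx=1 entry=0x2E007 [P=1 RW=1 US=1 PS=0]
  L1: frame=0x2E idx=25 entry=0x30007 [P=1 RW=1 US=1 PS=0]
  L2: frame=0x30 idx=18 entry=0x33007 [P=1 RW=1 US=1 PS=0]
  L3: frame=0x33 idx=18 entry=0x34007 [P=1 RW=1 US=1 PS=0]
  ✓ 0x344ED  — 4 lookups
#1 VA=0xD0002817B2D (r,kernel):
  L0: frame=0x2C idx=26 entry=0x37007 [P=1 RW=1 US=1 PS=0]
  L1: frame=0x37 idx=0 entry=0x3A007 [P=1 RW=1 US=1 PS=0]
  L2: frame=0x3A idx=20 entry=0x3C007 [P=1 RW=1 US=1 PS=0]
  L3: frame=0x3C idx=23 entry=0x40007 [P=1 RW=1 US=1 PS=0]
  ✓ 0x40B2D  — 4 lookups
#2 VA=0x4854020D72C (r,kernel):
  L0: frame=0x2C idx=9 entry=0x41007 [P=1 RW=1 US=1 PS=0]
  L1: frame=0x41 idx=21 entry=0x43007 [P=1 RW=1 US=1 PS=0]
  L2: frame=0x43 idx=1 entry=0x44007 [P=1 RW=1 US=1 PS=0]
  L3: frame=0x44 idx=13 entry=0x46007 [P=1 RW=1 US=1 PS=0]
  ✓ 0x4672C  — 4 lookups
#3 VA=0xA044241E0A9 (r,kernel):
  L0: frame=0x2C idx=20 entry=0x48007 [P=1 RW=1 US=1 PS=0]
  L1: frame=0x48 idx=17 entry=0x4C007 [P=1 RW=1 US=1 PS=0]
  L2: frame=0x4C idx=18 entry=0x50007 [P=1 RW=1 US=1 PS=0]
  L3: frame=0x50 idx=30 entry=0x53007 [P=1 RW=1 US=1 PS=0]
  ✓ 0x530A9  — 4 lookups
#4 VA=0xD8100000A30 (r,kernel):
  L0: frame=0x2C idx=27 entry=0x57007 [P=1 RW=1 US=1 PS=0]
  L1: frame=0x57 idx=4 entry=0x48002 [P=0 RW=1 US=0 PS=0]
  ⇒ fault: PAGE_NOT_PRESENT  — 2 lookups
#5 VA=0xB848080D3CE (r,kernel):
  L0: frame=0x2C idx=23 entry=0x58007 [P=1 RW=1 US=1 PS=0]
  L1: frame=0x58 idx=18 entry=0x59007 [P=1 RW=1 US=1 PS=0]
  L2: frame=0x59 idx=4 entry=0x5B007 [P=1 RW=1 US=1 PS=0]
  L3: frame=0x5B idx=13 entry=0x5D007 [P=1 RW=1 US=1 PS=0]
  ✓ 0x5D3CE  — 4 lookups

Entries read for #3: 4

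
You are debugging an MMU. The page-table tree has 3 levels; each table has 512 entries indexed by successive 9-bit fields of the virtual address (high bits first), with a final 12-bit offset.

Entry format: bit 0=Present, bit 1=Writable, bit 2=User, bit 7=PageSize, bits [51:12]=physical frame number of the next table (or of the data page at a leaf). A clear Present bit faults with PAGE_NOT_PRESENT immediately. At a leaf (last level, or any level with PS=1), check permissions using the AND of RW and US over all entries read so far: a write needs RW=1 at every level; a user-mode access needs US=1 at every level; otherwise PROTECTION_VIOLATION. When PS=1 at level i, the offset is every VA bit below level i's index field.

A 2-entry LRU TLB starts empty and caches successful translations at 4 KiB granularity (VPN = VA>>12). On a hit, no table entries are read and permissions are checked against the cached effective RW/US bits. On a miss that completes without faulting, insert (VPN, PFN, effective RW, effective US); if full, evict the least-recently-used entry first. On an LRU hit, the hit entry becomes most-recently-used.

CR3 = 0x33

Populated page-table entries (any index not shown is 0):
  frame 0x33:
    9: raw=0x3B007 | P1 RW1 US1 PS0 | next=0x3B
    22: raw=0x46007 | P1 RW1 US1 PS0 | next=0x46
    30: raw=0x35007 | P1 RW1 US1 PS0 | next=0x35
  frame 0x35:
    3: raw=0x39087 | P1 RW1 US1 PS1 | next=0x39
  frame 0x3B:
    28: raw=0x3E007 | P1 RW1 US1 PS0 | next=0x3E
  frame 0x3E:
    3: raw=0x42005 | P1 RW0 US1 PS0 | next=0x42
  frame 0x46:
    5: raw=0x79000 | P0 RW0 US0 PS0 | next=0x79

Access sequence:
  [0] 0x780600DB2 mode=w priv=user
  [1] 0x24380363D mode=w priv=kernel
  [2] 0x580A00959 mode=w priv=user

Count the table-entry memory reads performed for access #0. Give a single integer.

Walk each access:
#0 VA=0x780600DB2 (w,user):
  L0: frame=0x33 idx=30 entry=0x35007 [P=1 RW=1 US=1 PS=0]
  L1: frame=0x35 idx=3 entry=0x39087 [P=1 RW=1 US=1 PS=1]
  ✓ 0x39DB2 (huge @L1)  — 2 lookups
#1 VA=0x24380363D (w,kernel):
  L0: frame=0x33 idx=9 entry=0x3B007 [P=1 RW=1 US=1 PS=0]
  L1: frame=0x3B idx=28 entry=0x3E007 [P=1 RW=1 US=1 PS=0]
  L2: frame=0x3E idx=3 entry=0x42005 [P=1 RW=0 US=1 PS=0]
  ✗ PROTECTION_VIOLATION  [3 reads]
#2 VA=0x580A00959 (w,user):
  L0: frame=0x33 idx=22 entry=0x46007 [P=1 RW=1 US=1 PS=0]
  L1: frame=0x46 idx=5 entry=0x79000 [P=0 RW=0 US=0 PS=0]
  ✗ PAGE_NOT_PRESENT  [2 reads]

Entries read for #0: 2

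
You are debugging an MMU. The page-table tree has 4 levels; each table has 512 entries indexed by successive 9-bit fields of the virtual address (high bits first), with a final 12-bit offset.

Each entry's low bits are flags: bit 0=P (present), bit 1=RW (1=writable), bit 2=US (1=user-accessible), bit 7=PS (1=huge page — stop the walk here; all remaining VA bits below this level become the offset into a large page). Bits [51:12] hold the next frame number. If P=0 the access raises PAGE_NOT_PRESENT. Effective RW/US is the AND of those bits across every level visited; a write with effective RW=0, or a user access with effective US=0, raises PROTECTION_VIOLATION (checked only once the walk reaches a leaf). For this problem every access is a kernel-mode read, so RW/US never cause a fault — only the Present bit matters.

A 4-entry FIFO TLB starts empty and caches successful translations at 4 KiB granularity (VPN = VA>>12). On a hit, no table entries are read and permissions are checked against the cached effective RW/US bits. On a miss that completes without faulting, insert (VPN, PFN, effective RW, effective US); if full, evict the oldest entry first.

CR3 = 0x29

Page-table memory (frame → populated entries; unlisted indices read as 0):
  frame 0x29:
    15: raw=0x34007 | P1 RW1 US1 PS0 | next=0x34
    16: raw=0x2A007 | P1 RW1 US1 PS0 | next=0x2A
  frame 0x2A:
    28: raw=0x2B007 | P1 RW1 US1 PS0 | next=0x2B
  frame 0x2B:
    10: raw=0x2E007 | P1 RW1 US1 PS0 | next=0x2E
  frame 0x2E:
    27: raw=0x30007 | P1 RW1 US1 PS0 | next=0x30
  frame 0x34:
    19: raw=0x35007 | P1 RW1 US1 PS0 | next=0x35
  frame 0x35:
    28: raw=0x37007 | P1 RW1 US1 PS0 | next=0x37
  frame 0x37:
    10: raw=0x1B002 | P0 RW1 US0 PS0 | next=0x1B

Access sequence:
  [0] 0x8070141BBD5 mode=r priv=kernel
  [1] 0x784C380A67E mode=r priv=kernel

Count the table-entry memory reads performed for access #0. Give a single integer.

Trace:
#0 VA=0x8070141BBD5 (r,kernel):
  L0: frame=0x29 idx=16 entry=0x2A007 [P=1 RW=1 US=1 PS=0]
  L1: frame=0x2A idx=28 entry=0x2B007 [P=1 RW=1 US=1 PS=0]
  L2: frame=0x2B idx=10 entry=0x2E007 [P=1 RW=1 US=1 PS=0]
  L3: frame=0x2E idx=27 entry=0x30007 [P=1 RW=1 US=1 PS=0]
  → PA=0x30BD5  (4 entries read)
#1 VA=0x784C380A67E (r,kernel):
  L0: frame=0x29 idx=15 entry=0x34007 [P=1 RW=1 US=1 PS=0]
  L1: frame=0x34 idx=19 entry=0x35007 [P=1 RW=1 US=1 PS=0]
  L2: frame=0x35 idx=28 entry=0x37007 [P=1 RW=1 US=1 PS=0]
  L3: frame=0x37 idx=10 entry=0x1B002 [P=0 RW=1 US=0 PS=0]
  ✗ PAGE_NOT_PRESENT  [4 reads]

Entries read for #0: 4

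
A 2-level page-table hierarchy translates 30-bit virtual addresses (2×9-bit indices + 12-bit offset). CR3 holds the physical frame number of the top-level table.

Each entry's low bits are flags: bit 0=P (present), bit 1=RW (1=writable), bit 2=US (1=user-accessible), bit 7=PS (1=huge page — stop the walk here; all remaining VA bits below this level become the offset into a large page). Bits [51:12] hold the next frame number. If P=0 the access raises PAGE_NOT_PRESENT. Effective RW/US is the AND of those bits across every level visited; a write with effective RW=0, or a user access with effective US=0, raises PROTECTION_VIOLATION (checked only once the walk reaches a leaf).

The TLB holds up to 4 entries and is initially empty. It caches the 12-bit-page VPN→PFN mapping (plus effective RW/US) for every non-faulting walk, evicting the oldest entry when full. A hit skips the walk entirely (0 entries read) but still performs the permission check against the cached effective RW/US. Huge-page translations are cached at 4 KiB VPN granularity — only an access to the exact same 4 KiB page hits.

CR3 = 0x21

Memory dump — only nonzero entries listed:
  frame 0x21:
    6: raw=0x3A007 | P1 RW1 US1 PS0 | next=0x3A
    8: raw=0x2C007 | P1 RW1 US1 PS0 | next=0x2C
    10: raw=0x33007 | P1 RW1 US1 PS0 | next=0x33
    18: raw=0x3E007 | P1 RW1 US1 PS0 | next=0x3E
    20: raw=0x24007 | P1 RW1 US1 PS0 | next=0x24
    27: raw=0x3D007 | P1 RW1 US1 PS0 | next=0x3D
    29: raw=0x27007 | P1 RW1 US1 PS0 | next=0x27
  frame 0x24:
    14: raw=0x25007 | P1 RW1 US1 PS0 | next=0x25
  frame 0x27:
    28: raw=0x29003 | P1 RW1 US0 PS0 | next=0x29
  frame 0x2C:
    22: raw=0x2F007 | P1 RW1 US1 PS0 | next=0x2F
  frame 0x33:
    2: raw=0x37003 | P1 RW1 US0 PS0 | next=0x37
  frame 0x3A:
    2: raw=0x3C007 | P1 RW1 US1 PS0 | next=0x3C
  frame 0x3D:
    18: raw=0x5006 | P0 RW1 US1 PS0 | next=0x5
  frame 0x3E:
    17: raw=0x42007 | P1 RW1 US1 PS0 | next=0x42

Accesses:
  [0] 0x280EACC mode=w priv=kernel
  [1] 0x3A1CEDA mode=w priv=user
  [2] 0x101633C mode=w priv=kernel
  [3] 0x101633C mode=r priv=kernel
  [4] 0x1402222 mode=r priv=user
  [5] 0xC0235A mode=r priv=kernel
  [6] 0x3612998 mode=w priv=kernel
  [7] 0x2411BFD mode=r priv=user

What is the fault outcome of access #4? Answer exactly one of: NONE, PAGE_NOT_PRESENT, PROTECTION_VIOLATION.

Trace:
#0 VA=0x280EACC (w,kernel):
  L0 @0x21[20] → 0x24007  P=1,RW=1,US=1,PS=0
  L1 @0x24[14] → 0x25007  P=1,RW=1,US=1,PS=0
  ⇒ phys 0x25ACC  [2 reads]
#1 VA=0x3A1CEDA (w,user):
  L0 @0x21[29] → 0x27007  P=1,RW=1,US=1,PS=0
  L1 @0x27[28] → 0x29003  P=1,RW=1,US=0,PS=0
  → PROTECTION_VIOLATION  (2 entries read)
#2 VA=0x101633C (w,kernel):
  L0 @0x21[8] → 0x2C007  P=1,RW=1,US=1,PS=0
  L1 @0x2C[22] → 0x2F007  P=1,RW=1,US=1,PS=0
  ⇒ phys 0x2F33C  [2 reads]
#3 VA=0x101633C (r,kernel):
  TLB hit vpn=0x1016 → PA=0x2F33C
#4 VA=0x1402222 (r,user):
  L0 @0x21[10] → 0x33007  P=1,RW=1,US=1,PS=0
  L1 @0x33[2] → 0x37003  P=1,RW=1,US=0,PS=0
  → PROTECTION_VIOLATION  (2 entries read)
#5 VA=0xC0235A (r,kernel):
  L0 @0x21[6] → 0x3A007  P=1,RW=1,US=1,PS=0
  L1 @0x3A[2] → 0x3C007  P=1,RW=1,US=1,PS=0
  ⇒ phys 0x3C35A  [2 reads]
#6 VA=0x3612998 (w,kernel):
  L0 @0x21[27] → 0x3D007  P=1,RW=1,US=1,PS=0
  L1 @0x3D[18] → 0x5006  P=0,RW=1,US=1,PS=0
  → PAGE_NOT_PRESENT  (2 entries read)
#7 VA=0x2411BFD (r,user):
  L0 @0x21[18] → 0x3E007  P=1,RW=1,US=1,PS=0
  L1 @0x3E[17] → 0x42007  P=1,RW=1,US=1,PS=0
  ⇒ phys 0x42BFD  [2 reads]

Access #4 fault: PROTECTION_VIOLATION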